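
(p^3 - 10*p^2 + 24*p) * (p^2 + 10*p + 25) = p^5 - 51*p^3 - 10*p^2 + 600*p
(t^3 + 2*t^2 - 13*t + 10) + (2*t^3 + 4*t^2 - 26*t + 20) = 3*t^3 + 6*t^2 - 39*t + 30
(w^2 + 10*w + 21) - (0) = w^2 + 10*w + 21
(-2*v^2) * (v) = -2*v^3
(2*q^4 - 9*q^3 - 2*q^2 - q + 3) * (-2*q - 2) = -4*q^5 + 14*q^4 + 22*q^3 + 6*q^2 - 4*q - 6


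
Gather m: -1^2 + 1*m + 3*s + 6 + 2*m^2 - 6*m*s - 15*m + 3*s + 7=2*m^2 + m*(-6*s - 14) + 6*s + 12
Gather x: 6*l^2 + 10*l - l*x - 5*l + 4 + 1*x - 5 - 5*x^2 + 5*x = 6*l^2 + 5*l - 5*x^2 + x*(6 - l) - 1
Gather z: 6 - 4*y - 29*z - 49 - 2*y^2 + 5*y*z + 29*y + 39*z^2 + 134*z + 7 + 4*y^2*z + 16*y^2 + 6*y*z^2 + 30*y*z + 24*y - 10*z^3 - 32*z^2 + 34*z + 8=14*y^2 + 49*y - 10*z^3 + z^2*(6*y + 7) + z*(4*y^2 + 35*y + 139) - 28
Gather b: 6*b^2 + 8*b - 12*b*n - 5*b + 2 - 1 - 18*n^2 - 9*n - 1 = 6*b^2 + b*(3 - 12*n) - 18*n^2 - 9*n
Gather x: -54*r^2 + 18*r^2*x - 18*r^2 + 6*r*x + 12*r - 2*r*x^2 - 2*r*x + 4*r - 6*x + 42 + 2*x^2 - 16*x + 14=-72*r^2 + 16*r + x^2*(2 - 2*r) + x*(18*r^2 + 4*r - 22) + 56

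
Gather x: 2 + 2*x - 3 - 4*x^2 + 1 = -4*x^2 + 2*x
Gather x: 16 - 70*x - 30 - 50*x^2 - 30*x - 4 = -50*x^2 - 100*x - 18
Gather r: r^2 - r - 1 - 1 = r^2 - r - 2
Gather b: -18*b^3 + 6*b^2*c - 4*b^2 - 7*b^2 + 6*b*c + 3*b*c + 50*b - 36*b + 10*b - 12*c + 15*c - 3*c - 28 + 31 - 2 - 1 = -18*b^3 + b^2*(6*c - 11) + b*(9*c + 24)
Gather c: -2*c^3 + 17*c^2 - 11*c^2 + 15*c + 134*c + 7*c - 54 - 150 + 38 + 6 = -2*c^3 + 6*c^2 + 156*c - 160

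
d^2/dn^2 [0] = 0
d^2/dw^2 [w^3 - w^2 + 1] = 6*w - 2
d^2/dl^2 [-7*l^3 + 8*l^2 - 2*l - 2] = 16 - 42*l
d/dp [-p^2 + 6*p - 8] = 6 - 2*p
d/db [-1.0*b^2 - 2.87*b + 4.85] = -2.0*b - 2.87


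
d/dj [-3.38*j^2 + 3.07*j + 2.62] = 3.07 - 6.76*j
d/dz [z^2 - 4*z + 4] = 2*z - 4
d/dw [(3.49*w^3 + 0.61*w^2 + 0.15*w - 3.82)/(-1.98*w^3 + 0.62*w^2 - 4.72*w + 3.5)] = (-3.5527136788005e-15*w^5 + 3.3716*w^4 - 32.3516*w^3 + 10.982*w^2 + 9.0068*w - 17.5054)/(3.9204*w^6 - 2.4552*w^5 + 19.0756*w^4 - 19.7128*w^3 + 26.6184*w^2 - 33.04*w + 12.25)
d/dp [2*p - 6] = 2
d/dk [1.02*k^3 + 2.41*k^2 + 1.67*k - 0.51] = 3.06*k^2 + 4.82*k + 1.67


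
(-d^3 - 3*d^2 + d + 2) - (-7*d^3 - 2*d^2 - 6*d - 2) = 6*d^3 - d^2 + 7*d + 4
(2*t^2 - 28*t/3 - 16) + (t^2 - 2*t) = 3*t^2 - 34*t/3 - 16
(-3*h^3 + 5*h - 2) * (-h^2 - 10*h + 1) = 3*h^5 + 30*h^4 - 8*h^3 - 48*h^2 + 25*h - 2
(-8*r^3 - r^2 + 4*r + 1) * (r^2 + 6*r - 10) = -8*r^5 - 49*r^4 + 78*r^3 + 35*r^2 - 34*r - 10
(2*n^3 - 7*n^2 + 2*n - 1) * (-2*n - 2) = -4*n^4 + 10*n^3 + 10*n^2 - 2*n + 2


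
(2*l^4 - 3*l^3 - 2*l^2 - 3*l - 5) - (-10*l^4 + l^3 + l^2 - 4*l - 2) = 12*l^4 - 4*l^3 - 3*l^2 + l - 3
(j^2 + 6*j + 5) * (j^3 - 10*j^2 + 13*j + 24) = j^5 - 4*j^4 - 42*j^3 + 52*j^2 + 209*j + 120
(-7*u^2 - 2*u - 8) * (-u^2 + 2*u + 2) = 7*u^4 - 12*u^3 - 10*u^2 - 20*u - 16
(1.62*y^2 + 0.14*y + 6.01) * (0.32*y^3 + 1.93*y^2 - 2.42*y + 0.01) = 0.5184*y^5 + 3.1714*y^4 - 1.727*y^3 + 11.2767*y^2 - 14.5428*y + 0.0601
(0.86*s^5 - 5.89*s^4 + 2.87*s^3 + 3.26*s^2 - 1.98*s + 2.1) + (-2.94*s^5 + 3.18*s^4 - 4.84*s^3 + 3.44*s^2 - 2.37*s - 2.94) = -2.08*s^5 - 2.71*s^4 - 1.97*s^3 + 6.7*s^2 - 4.35*s - 0.84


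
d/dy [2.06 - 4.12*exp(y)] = -4.12*exp(y)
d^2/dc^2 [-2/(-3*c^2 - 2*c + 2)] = 4*(-9*c^2 - 6*c + 4*(3*c + 1)^2 + 6)/(3*c^2 + 2*c - 2)^3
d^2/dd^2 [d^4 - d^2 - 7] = 12*d^2 - 2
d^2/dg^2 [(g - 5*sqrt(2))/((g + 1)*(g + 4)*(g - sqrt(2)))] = 2*(3*g^5 - 33*sqrt(2)*g^4 + 15*g^4 - 205*sqrt(2)*g^3 + 103*g^3 - 441*sqrt(2)*g^2 + 450*g^2 - 390*sqrt(2)*g + 726*g - 274*sqrt(2) + 160)/(g^9 - 3*sqrt(2)*g^8 + 15*g^8 - 45*sqrt(2)*g^7 + 93*g^7 - 263*sqrt(2)*g^6 + 335*g^6 - 765*sqrt(2)*g^5 + 870*g^5 - 1218*sqrt(2)*g^4 + 1710*g^4 - 1210*sqrt(2)*g^3 + 2152*g^3 - 888*sqrt(2)*g^2 + 1440*g^2 - 480*sqrt(2)*g + 384*g - 128*sqrt(2))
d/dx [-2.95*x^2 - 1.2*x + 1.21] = -5.9*x - 1.2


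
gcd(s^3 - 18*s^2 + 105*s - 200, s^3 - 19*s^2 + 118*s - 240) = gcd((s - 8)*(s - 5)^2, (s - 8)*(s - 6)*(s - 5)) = s^2 - 13*s + 40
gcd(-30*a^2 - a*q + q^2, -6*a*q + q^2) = -6*a + q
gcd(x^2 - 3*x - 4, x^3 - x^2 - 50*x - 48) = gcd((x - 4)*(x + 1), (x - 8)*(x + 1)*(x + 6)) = x + 1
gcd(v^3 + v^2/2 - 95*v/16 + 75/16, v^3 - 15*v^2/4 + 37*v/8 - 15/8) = v - 5/4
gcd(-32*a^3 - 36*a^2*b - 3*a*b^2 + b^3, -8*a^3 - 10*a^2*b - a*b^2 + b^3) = a + b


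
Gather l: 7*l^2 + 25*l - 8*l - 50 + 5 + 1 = 7*l^2 + 17*l - 44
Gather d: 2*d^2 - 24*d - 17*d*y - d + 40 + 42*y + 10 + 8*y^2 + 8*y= 2*d^2 + d*(-17*y - 25) + 8*y^2 + 50*y + 50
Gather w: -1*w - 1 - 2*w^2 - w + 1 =-2*w^2 - 2*w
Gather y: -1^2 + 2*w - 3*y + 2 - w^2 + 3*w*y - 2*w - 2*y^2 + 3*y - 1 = -w^2 + 3*w*y - 2*y^2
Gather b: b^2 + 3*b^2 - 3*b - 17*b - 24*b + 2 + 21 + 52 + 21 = 4*b^2 - 44*b + 96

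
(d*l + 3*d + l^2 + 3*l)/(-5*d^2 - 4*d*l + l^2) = (-l - 3)/(5*d - l)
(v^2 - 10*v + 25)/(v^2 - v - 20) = (v - 5)/(v + 4)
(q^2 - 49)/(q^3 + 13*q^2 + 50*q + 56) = (q - 7)/(q^2 + 6*q + 8)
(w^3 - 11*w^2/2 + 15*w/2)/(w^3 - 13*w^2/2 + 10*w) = (w - 3)/(w - 4)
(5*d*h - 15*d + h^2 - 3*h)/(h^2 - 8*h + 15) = (5*d + h)/(h - 5)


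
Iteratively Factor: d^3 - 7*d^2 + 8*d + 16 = (d + 1)*(d^2 - 8*d + 16) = (d - 4)*(d + 1)*(d - 4)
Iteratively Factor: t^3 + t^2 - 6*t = (t)*(t^2 + t - 6) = t*(t - 2)*(t + 3)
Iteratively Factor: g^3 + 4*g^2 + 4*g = (g)*(g^2 + 4*g + 4) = g*(g + 2)*(g + 2)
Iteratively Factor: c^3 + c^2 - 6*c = (c - 2)*(c^2 + 3*c) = (c - 2)*(c + 3)*(c)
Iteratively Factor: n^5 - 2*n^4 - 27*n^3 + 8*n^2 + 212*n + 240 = (n + 3)*(n^4 - 5*n^3 - 12*n^2 + 44*n + 80) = (n - 4)*(n + 3)*(n^3 - n^2 - 16*n - 20) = (n - 5)*(n - 4)*(n + 3)*(n^2 + 4*n + 4) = (n - 5)*(n - 4)*(n + 2)*(n + 3)*(n + 2)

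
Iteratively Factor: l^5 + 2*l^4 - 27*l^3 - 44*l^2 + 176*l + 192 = (l - 4)*(l^4 + 6*l^3 - 3*l^2 - 56*l - 48) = (l - 4)*(l + 1)*(l^3 + 5*l^2 - 8*l - 48) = (l - 4)*(l - 3)*(l + 1)*(l^2 + 8*l + 16) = (l - 4)*(l - 3)*(l + 1)*(l + 4)*(l + 4)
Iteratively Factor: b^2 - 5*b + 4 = (b - 4)*(b - 1)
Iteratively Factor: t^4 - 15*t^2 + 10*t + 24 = (t - 2)*(t^3 + 2*t^2 - 11*t - 12) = (t - 2)*(t + 4)*(t^2 - 2*t - 3) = (t - 2)*(t + 1)*(t + 4)*(t - 3)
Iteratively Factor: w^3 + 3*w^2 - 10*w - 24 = (w - 3)*(w^2 + 6*w + 8) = (w - 3)*(w + 4)*(w + 2)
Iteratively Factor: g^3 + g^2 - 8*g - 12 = (g + 2)*(g^2 - g - 6) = (g - 3)*(g + 2)*(g + 2)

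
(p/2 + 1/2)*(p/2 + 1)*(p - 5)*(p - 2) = p^4/4 - p^3 - 9*p^2/4 + 4*p + 5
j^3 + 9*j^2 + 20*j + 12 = (j + 1)*(j + 2)*(j + 6)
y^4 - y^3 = y^3*(y - 1)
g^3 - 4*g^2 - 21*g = g*(g - 7)*(g + 3)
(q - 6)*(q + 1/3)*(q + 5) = q^3 - 2*q^2/3 - 91*q/3 - 10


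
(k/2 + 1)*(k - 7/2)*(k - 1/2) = k^3/2 - k^2 - 25*k/8 + 7/4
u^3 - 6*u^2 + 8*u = u*(u - 4)*(u - 2)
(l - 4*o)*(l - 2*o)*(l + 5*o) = l^3 - l^2*o - 22*l*o^2 + 40*o^3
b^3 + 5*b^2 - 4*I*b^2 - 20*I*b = b*(b + 5)*(b - 4*I)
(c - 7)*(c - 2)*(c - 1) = c^3 - 10*c^2 + 23*c - 14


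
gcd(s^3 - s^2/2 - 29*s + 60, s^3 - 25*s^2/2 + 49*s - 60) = s^2 - 13*s/2 + 10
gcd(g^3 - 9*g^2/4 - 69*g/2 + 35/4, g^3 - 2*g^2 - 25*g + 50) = g + 5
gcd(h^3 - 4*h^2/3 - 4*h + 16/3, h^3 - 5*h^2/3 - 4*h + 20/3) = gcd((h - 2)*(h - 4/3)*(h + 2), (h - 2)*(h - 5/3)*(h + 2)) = h^2 - 4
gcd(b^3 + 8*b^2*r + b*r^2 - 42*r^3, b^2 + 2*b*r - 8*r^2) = -b + 2*r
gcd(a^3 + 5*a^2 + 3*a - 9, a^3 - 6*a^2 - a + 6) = a - 1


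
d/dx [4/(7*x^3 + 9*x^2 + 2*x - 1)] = 4*(-21*x^2 - 18*x - 2)/(7*x^3 + 9*x^2 + 2*x - 1)^2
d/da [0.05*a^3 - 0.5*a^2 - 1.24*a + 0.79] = 0.15*a^2 - 1.0*a - 1.24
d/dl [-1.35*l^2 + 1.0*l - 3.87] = 1.0 - 2.7*l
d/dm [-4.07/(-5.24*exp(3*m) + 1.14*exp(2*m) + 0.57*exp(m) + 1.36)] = (-63.9804*exp(2*m) + 9.2796*exp(m) + 2.3199)*exp(m)/(-5.24*exp(3*m) + 1.14*exp(2*m) + 0.57*exp(m) + 1.36)^2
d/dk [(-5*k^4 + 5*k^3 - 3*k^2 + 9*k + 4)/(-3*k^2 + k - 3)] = (30*k^5 - 30*k^4 + 70*k^3 - 21*k^2 + 42*k - 31)/(9*k^4 - 6*k^3 + 19*k^2 - 6*k + 9)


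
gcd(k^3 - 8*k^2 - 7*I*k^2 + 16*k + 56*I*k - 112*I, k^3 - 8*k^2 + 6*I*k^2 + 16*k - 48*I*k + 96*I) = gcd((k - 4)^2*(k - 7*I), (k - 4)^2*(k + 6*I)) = k^2 - 8*k + 16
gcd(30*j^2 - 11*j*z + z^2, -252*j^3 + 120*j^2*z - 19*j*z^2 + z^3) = -6*j + z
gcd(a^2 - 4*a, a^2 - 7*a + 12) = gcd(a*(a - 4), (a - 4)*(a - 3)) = a - 4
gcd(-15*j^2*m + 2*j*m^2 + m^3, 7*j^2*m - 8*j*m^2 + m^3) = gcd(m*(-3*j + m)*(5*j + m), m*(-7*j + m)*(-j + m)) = m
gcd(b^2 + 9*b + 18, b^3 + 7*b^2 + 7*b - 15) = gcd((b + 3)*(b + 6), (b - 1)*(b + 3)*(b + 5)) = b + 3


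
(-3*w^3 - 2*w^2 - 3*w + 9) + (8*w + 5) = -3*w^3 - 2*w^2 + 5*w + 14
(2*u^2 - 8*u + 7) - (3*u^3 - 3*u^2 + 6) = -3*u^3 + 5*u^2 - 8*u + 1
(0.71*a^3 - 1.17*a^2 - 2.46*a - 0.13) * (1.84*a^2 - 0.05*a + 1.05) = 1.3064*a^5 - 2.1883*a^4 - 3.7224*a^3 - 1.3447*a^2 - 2.5765*a - 0.1365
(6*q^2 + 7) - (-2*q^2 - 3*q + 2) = 8*q^2 + 3*q + 5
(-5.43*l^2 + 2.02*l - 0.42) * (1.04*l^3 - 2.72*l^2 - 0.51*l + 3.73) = -5.6472*l^5 + 16.8704*l^4 - 3.1619*l^3 - 20.1417*l^2 + 7.7488*l - 1.5666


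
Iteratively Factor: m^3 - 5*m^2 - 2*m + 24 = (m - 3)*(m^2 - 2*m - 8) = (m - 4)*(m - 3)*(m + 2)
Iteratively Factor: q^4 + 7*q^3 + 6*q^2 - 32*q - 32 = (q + 4)*(q^3 + 3*q^2 - 6*q - 8) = (q - 2)*(q + 4)*(q^2 + 5*q + 4) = (q - 2)*(q + 1)*(q + 4)*(q + 4)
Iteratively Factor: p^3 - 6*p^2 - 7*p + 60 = (p - 5)*(p^2 - p - 12) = (p - 5)*(p - 4)*(p + 3)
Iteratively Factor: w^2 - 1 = (w - 1)*(w + 1)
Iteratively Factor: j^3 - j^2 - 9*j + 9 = (j - 1)*(j^2 - 9) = (j - 1)*(j + 3)*(j - 3)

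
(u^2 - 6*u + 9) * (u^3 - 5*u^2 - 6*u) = u^5 - 11*u^4 + 33*u^3 - 9*u^2 - 54*u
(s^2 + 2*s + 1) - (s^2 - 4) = 2*s + 5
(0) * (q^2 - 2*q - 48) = 0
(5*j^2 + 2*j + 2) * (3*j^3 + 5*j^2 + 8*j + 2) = 15*j^5 + 31*j^4 + 56*j^3 + 36*j^2 + 20*j + 4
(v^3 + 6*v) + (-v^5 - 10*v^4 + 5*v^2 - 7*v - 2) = -v^5 - 10*v^4 + v^3 + 5*v^2 - v - 2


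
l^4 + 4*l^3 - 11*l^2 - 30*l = l*(l - 3)*(l + 2)*(l + 5)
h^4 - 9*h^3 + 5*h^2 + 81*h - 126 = (h - 7)*(h - 3)*(h - 2)*(h + 3)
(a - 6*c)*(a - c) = a^2 - 7*a*c + 6*c^2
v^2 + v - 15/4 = (v - 3/2)*(v + 5/2)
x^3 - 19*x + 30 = (x - 3)*(x - 2)*(x + 5)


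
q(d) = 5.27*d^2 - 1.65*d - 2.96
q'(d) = 10.54*d - 1.65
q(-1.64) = 13.92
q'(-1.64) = -18.94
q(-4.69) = 120.70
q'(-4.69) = -51.08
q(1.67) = 8.98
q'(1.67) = 15.95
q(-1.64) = 13.92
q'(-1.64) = -18.94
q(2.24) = 19.79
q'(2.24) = 21.96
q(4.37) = 90.47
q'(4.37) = 44.41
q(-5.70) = 177.67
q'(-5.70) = -61.73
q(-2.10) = 23.75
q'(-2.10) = -23.78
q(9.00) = 409.06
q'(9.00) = 93.21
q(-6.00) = 196.66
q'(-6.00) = -64.89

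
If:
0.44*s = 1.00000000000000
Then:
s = 2.27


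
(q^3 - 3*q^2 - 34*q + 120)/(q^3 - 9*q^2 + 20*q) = (q + 6)/q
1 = 1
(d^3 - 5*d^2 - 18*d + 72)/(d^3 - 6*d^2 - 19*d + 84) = (d - 6)/(d - 7)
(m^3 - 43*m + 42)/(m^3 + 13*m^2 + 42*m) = (m^2 - 7*m + 6)/(m*(m + 6))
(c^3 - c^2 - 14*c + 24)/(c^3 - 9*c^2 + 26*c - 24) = (c + 4)/(c - 4)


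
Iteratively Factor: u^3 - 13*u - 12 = (u + 1)*(u^2 - u - 12) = (u - 4)*(u + 1)*(u + 3)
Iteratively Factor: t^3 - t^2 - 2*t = (t - 2)*(t^2 + t) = (t - 2)*(t + 1)*(t)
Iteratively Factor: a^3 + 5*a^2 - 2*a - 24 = (a + 4)*(a^2 + a - 6) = (a - 2)*(a + 4)*(a + 3)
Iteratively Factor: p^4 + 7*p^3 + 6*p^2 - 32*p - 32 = (p - 2)*(p^3 + 9*p^2 + 24*p + 16) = (p - 2)*(p + 1)*(p^2 + 8*p + 16) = (p - 2)*(p + 1)*(p + 4)*(p + 4)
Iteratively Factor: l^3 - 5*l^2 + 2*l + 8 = (l - 2)*(l^2 - 3*l - 4) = (l - 4)*(l - 2)*(l + 1)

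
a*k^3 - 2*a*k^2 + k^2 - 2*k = k*(k - 2)*(a*k + 1)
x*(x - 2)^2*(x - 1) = x^4 - 5*x^3 + 8*x^2 - 4*x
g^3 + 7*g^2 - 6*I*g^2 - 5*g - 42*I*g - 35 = (g + 7)*(g - 5*I)*(g - I)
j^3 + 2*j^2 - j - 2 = (j - 1)*(j + 1)*(j + 2)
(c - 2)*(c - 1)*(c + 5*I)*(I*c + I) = I*c^4 - 5*c^3 - 2*I*c^3 + 10*c^2 - I*c^2 + 5*c + 2*I*c - 10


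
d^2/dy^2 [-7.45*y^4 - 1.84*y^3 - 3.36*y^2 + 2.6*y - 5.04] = -89.4*y^2 - 11.04*y - 6.72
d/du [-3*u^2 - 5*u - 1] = -6*u - 5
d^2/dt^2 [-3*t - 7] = 0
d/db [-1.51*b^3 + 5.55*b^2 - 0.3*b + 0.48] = -4.53*b^2 + 11.1*b - 0.3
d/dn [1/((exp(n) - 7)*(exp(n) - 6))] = (13 - 2*exp(n))*exp(n)/(exp(4*n) - 26*exp(3*n) + 253*exp(2*n) - 1092*exp(n) + 1764)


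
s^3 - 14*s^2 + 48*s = s*(s - 8)*(s - 6)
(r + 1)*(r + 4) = r^2 + 5*r + 4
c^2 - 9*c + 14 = (c - 7)*(c - 2)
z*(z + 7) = z^2 + 7*z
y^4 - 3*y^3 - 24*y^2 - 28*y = y*(y - 7)*(y + 2)^2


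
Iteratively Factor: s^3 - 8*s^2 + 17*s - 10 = (s - 5)*(s^2 - 3*s + 2) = (s - 5)*(s - 2)*(s - 1)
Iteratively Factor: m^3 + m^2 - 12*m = (m)*(m^2 + m - 12) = m*(m + 4)*(m - 3)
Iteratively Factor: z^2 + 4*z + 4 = (z + 2)*(z + 2)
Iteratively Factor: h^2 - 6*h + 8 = (h - 4)*(h - 2)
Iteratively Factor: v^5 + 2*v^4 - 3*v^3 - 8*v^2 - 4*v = (v + 1)*(v^4 + v^3 - 4*v^2 - 4*v) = (v - 2)*(v + 1)*(v^3 + 3*v^2 + 2*v) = (v - 2)*(v + 1)^2*(v^2 + 2*v) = v*(v - 2)*(v + 1)^2*(v + 2)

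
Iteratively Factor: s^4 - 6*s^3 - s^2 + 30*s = (s - 3)*(s^3 - 3*s^2 - 10*s) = s*(s - 3)*(s^2 - 3*s - 10) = s*(s - 5)*(s - 3)*(s + 2)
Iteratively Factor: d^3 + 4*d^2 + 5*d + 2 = (d + 2)*(d^2 + 2*d + 1) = (d + 1)*(d + 2)*(d + 1)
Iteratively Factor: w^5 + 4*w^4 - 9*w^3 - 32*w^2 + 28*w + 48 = (w + 4)*(w^4 - 9*w^2 + 4*w + 12) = (w - 2)*(w + 4)*(w^3 + 2*w^2 - 5*w - 6) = (w - 2)*(w + 1)*(w + 4)*(w^2 + w - 6) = (w - 2)^2*(w + 1)*(w + 4)*(w + 3)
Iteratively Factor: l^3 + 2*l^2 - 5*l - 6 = (l - 2)*(l^2 + 4*l + 3) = (l - 2)*(l + 1)*(l + 3)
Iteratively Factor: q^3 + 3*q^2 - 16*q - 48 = (q + 3)*(q^2 - 16) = (q - 4)*(q + 3)*(q + 4)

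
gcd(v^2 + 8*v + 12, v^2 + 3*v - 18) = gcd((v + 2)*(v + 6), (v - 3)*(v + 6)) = v + 6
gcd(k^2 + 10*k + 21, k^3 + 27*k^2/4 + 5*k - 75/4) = k + 3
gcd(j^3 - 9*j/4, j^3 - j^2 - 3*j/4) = j^2 - 3*j/2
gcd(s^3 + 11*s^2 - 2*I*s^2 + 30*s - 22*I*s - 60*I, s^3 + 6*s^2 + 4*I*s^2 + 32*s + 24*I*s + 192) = s + 6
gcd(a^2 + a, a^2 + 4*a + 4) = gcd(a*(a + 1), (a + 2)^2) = 1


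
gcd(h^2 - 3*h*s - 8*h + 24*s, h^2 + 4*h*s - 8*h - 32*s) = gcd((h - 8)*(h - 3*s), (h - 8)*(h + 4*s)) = h - 8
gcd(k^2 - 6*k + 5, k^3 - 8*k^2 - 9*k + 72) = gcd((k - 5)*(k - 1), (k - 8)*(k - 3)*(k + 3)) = 1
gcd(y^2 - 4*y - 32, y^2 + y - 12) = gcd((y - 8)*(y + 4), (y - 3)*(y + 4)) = y + 4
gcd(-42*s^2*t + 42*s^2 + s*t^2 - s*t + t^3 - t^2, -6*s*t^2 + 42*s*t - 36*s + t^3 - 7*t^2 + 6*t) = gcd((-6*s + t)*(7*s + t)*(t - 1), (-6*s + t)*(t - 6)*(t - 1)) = 6*s*t - 6*s - t^2 + t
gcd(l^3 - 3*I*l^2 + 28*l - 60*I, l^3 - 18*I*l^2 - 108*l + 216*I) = l - 6*I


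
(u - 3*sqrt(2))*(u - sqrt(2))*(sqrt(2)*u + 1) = sqrt(2)*u^3 - 7*u^2 + 2*sqrt(2)*u + 6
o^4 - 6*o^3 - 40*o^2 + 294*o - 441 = (o - 7)*(o - 3)^2*(o + 7)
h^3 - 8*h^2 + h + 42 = (h - 7)*(h - 3)*(h + 2)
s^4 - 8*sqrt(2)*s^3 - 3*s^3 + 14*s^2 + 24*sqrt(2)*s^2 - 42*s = s*(s - 3)*(s - 7*sqrt(2))*(s - sqrt(2))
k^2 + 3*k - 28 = (k - 4)*(k + 7)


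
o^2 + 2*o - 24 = (o - 4)*(o + 6)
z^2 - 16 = (z - 4)*(z + 4)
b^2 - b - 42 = (b - 7)*(b + 6)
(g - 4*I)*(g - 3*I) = g^2 - 7*I*g - 12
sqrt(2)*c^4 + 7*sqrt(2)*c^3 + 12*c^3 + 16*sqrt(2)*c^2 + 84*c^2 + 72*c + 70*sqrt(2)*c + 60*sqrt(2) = (c + 6)*(c + sqrt(2))*(c + 5*sqrt(2))*(sqrt(2)*c + sqrt(2))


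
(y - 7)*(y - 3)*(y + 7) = y^3 - 3*y^2 - 49*y + 147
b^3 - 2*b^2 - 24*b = b*(b - 6)*(b + 4)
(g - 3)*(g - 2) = g^2 - 5*g + 6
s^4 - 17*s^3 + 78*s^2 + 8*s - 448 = (s - 8)*(s - 7)*(s - 4)*(s + 2)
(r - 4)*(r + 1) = r^2 - 3*r - 4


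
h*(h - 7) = h^2 - 7*h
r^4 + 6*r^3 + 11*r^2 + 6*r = r*(r + 1)*(r + 2)*(r + 3)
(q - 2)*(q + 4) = q^2 + 2*q - 8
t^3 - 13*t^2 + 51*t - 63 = (t - 7)*(t - 3)^2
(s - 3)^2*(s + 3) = s^3 - 3*s^2 - 9*s + 27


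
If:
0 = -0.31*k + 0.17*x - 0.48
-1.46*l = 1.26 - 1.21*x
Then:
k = 0.548387096774194*x - 1.54838709677419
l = 0.828767123287671*x - 0.863013698630137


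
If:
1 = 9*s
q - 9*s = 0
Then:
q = 1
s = 1/9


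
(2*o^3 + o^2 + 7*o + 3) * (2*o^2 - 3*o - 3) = 4*o^5 - 4*o^4 + 5*o^3 - 18*o^2 - 30*o - 9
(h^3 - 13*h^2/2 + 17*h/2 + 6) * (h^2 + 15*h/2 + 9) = h^5 + h^4 - 125*h^3/4 + 45*h^2/4 + 243*h/2 + 54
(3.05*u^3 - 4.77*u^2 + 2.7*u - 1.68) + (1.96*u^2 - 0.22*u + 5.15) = 3.05*u^3 - 2.81*u^2 + 2.48*u + 3.47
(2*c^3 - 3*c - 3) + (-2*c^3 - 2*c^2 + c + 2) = -2*c^2 - 2*c - 1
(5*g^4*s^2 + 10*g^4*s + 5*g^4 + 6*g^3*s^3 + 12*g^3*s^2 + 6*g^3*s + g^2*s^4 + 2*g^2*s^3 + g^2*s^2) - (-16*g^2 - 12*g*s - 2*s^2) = 5*g^4*s^2 + 10*g^4*s + 5*g^4 + 6*g^3*s^3 + 12*g^3*s^2 + 6*g^3*s + g^2*s^4 + 2*g^2*s^3 + g^2*s^2 + 16*g^2 + 12*g*s + 2*s^2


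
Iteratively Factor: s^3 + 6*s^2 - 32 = (s + 4)*(s^2 + 2*s - 8) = (s + 4)^2*(s - 2)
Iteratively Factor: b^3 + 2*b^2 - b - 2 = (b + 2)*(b^2 - 1) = (b - 1)*(b + 2)*(b + 1)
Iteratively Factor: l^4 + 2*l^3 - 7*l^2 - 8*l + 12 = (l + 3)*(l^3 - l^2 - 4*l + 4) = (l + 2)*(l + 3)*(l^2 - 3*l + 2) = (l - 1)*(l + 2)*(l + 3)*(l - 2)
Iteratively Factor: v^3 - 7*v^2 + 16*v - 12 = (v - 2)*(v^2 - 5*v + 6) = (v - 3)*(v - 2)*(v - 2)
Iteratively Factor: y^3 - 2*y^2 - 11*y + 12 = (y - 1)*(y^2 - y - 12) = (y - 4)*(y - 1)*(y + 3)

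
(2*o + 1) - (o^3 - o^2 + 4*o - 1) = -o^3 + o^2 - 2*o + 2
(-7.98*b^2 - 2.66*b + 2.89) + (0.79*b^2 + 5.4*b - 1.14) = -7.19*b^2 + 2.74*b + 1.75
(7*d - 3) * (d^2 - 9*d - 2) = 7*d^3 - 66*d^2 + 13*d + 6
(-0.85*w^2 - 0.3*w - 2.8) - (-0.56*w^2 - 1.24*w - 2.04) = -0.29*w^2 + 0.94*w - 0.76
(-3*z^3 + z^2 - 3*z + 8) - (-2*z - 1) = -3*z^3 + z^2 - z + 9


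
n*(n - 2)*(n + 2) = n^3 - 4*n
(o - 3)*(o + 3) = o^2 - 9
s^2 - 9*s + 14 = (s - 7)*(s - 2)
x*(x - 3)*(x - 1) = x^3 - 4*x^2 + 3*x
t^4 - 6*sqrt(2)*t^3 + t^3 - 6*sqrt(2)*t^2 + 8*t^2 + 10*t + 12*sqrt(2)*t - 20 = (t - 1)*(t + 2)*(t - 5*sqrt(2))*(t - sqrt(2))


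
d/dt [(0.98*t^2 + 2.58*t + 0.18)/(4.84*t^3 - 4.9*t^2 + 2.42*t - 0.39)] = (-4.7432*t^4 - 24.9744*t^3 + 12.4*t^2 + 0.9996*t - 1.4418)/(23.4256*t^6 - 47.432*t^5 + 47.4356*t^4 - 27.4912*t^3 + 9.6784*t^2 - 1.8876*t + 0.1521)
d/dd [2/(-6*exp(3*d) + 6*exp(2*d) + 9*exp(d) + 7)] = (36*exp(2*d) - 24*exp(d) - 18)*exp(d)/(-6*exp(3*d) + 6*exp(2*d) + 9*exp(d) + 7)^2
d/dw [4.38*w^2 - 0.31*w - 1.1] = 8.76*w - 0.31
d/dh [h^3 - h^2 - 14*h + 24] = 3*h^2 - 2*h - 14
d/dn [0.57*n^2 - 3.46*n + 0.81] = 1.14*n - 3.46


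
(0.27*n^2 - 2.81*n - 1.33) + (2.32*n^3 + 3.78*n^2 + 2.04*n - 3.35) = 2.32*n^3 + 4.05*n^2 - 0.77*n - 4.68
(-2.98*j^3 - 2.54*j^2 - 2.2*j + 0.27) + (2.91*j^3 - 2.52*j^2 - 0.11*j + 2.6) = -0.0699999999999998*j^3 - 5.06*j^2 - 2.31*j + 2.87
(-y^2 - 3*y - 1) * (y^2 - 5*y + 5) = -y^4 + 2*y^3 + 9*y^2 - 10*y - 5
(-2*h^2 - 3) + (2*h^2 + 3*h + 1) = 3*h - 2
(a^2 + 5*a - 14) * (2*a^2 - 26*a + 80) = 2*a^4 - 16*a^3 - 78*a^2 + 764*a - 1120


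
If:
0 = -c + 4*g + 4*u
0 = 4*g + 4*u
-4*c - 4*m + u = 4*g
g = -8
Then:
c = 0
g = -8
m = 10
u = 8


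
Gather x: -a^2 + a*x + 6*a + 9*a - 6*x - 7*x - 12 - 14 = -a^2 + 15*a + x*(a - 13) - 26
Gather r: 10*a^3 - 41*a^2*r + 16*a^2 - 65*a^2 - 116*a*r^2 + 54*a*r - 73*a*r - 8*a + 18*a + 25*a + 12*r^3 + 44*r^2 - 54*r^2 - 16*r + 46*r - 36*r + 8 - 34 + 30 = 10*a^3 - 49*a^2 + 35*a + 12*r^3 + r^2*(-116*a - 10) + r*(-41*a^2 - 19*a - 6) + 4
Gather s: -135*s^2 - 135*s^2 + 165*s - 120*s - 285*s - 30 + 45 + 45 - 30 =-270*s^2 - 240*s + 30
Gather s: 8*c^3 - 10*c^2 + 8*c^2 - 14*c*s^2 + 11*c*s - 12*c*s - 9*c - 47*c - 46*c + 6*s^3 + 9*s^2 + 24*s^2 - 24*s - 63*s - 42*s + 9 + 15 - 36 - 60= 8*c^3 - 2*c^2 - 102*c + 6*s^3 + s^2*(33 - 14*c) + s*(-c - 129) - 72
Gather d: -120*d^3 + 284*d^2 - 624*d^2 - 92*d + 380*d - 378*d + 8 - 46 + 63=-120*d^3 - 340*d^2 - 90*d + 25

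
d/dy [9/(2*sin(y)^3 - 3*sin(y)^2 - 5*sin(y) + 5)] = 9*(-6*sin(y)^2 + 6*sin(y) + 5)*cos(y)/(2*sin(y)^3 - 3*sin(y)^2 - 5*sin(y) + 5)^2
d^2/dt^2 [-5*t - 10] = 0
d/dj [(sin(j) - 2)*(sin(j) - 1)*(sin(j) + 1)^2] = (4*sin(j)^3 - 3*sin(j)^2 - 6*sin(j) + 1)*cos(j)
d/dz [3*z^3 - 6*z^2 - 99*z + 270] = 9*z^2 - 12*z - 99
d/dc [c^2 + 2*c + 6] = 2*c + 2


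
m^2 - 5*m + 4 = (m - 4)*(m - 1)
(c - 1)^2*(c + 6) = c^3 + 4*c^2 - 11*c + 6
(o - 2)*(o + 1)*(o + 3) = o^3 + 2*o^2 - 5*o - 6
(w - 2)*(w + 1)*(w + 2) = w^3 + w^2 - 4*w - 4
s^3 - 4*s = s*(s - 2)*(s + 2)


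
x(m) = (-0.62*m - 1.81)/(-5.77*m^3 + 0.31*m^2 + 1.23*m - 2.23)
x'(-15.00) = 0.00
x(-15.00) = 0.00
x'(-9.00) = 0.00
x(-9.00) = 0.00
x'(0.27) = 0.38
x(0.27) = 0.99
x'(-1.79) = -0.06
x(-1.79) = -0.02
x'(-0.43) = -0.41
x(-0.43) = 0.69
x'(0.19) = 0.65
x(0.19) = 0.95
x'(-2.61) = -0.01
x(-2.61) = -0.00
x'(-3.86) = -0.00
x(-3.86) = 0.00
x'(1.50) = -0.24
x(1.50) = 0.14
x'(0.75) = -1.26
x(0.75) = 0.64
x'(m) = (-0.62*m - 1.81)*(17.31*m^2 - 0.62*m - 1.23)/(-5.77*m^3 + 0.31*m^2 + 1.23*m - 2.23)^2 - 0.62/(-5.77*m^3 + 0.31*m^2 + 1.23*m - 2.23) = (-7.1548*m^3 - 31.1389*m^2 + 1.1222*m + 3.6089)/(33.2929*m^6 - 3.5774*m^5 - 14.0981*m^4 + 26.4968*m^3 + 0.1303*m^2 - 5.4858*m + 4.9729)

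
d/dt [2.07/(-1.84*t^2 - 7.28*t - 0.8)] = (7.6176*t + 15.0696)/(1.84*t^2 + 7.28*t + 0.8)^2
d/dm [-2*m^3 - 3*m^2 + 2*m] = -6*m^2 - 6*m + 2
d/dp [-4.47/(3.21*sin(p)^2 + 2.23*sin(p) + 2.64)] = (28.6974*sin(p) + 9.9681)*cos(p)/(3.21*sin(p)^2 + 2.23*sin(p) + 2.64)^2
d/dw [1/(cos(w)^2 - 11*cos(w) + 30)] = (2*cos(w) - 11)*sin(w)/(cos(w)^2 - 11*cos(w) + 30)^2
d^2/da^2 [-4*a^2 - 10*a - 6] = -8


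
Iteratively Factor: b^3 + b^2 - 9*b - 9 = (b - 3)*(b^2 + 4*b + 3) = (b - 3)*(b + 1)*(b + 3)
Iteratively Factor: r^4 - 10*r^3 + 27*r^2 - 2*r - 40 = (r - 2)*(r^3 - 8*r^2 + 11*r + 20) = (r - 5)*(r - 2)*(r^2 - 3*r - 4) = (r - 5)*(r - 2)*(r + 1)*(r - 4)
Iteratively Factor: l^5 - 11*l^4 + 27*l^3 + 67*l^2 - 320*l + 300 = (l + 3)*(l^4 - 14*l^3 + 69*l^2 - 140*l + 100) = (l - 5)*(l + 3)*(l^3 - 9*l^2 + 24*l - 20) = (l - 5)*(l - 2)*(l + 3)*(l^2 - 7*l + 10) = (l - 5)^2*(l - 2)*(l + 3)*(l - 2)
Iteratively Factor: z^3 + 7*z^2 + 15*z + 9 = (z + 3)*(z^2 + 4*z + 3) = (z + 1)*(z + 3)*(z + 3)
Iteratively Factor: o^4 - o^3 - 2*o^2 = (o)*(o^3 - o^2 - 2*o) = o^2*(o^2 - o - 2) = o^2*(o - 2)*(o + 1)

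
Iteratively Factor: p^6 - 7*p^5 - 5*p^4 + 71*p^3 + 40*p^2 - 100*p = (p + 2)*(p^5 - 9*p^4 + 13*p^3 + 45*p^2 - 50*p) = (p - 5)*(p + 2)*(p^4 - 4*p^3 - 7*p^2 + 10*p) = (p - 5)*(p + 2)^2*(p^3 - 6*p^2 + 5*p) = (p - 5)*(p - 1)*(p + 2)^2*(p^2 - 5*p) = p*(p - 5)*(p - 1)*(p + 2)^2*(p - 5)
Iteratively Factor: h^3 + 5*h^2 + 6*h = (h)*(h^2 + 5*h + 6) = h*(h + 3)*(h + 2)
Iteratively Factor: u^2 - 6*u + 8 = (u - 2)*(u - 4)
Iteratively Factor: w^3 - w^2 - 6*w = (w)*(w^2 - w - 6) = w*(w + 2)*(w - 3)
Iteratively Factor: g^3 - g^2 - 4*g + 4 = (g + 2)*(g^2 - 3*g + 2) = (g - 1)*(g + 2)*(g - 2)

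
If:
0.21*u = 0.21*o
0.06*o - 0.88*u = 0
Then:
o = 0.00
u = 0.00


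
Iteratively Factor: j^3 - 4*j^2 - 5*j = (j)*(j^2 - 4*j - 5) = j*(j + 1)*(j - 5)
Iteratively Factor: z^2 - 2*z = (z - 2)*(z)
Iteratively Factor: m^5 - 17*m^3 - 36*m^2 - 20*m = (m + 2)*(m^4 - 2*m^3 - 13*m^2 - 10*m) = (m + 1)*(m + 2)*(m^3 - 3*m^2 - 10*m) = (m - 5)*(m + 1)*(m + 2)*(m^2 + 2*m) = (m - 5)*(m + 1)*(m + 2)^2*(m)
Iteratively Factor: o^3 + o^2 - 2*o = (o - 1)*(o^2 + 2*o) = o*(o - 1)*(o + 2)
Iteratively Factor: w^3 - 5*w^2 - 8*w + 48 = (w - 4)*(w^2 - w - 12) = (w - 4)^2*(w + 3)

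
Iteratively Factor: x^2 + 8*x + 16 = (x + 4)*(x + 4)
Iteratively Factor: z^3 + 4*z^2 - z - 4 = (z - 1)*(z^2 + 5*z + 4) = (z - 1)*(z + 4)*(z + 1)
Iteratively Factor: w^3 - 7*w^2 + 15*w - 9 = (w - 3)*(w^2 - 4*w + 3) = (w - 3)*(w - 1)*(w - 3)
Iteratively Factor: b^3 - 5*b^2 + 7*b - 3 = (b - 1)*(b^2 - 4*b + 3) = (b - 1)^2*(b - 3)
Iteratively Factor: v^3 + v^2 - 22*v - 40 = (v - 5)*(v^2 + 6*v + 8) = (v - 5)*(v + 2)*(v + 4)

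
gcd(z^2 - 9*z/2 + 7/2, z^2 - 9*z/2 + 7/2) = z^2 - 9*z/2 + 7/2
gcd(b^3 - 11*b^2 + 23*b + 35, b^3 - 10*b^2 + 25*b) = b - 5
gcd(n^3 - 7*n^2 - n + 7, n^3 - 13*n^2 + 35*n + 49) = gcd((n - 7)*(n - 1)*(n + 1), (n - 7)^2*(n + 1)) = n^2 - 6*n - 7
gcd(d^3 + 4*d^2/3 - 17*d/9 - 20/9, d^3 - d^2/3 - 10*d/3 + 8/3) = d - 4/3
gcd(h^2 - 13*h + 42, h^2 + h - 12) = 1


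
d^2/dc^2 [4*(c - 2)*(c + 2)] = 8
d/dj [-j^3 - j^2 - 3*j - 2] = -3*j^2 - 2*j - 3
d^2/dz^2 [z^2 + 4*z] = 2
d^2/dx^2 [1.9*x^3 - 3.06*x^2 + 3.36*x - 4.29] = 11.4*x - 6.12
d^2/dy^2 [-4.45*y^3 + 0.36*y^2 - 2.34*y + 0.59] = 0.72 - 26.7*y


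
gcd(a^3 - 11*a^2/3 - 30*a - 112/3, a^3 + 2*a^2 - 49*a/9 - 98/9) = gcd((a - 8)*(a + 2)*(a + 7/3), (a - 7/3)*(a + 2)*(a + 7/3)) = a^2 + 13*a/3 + 14/3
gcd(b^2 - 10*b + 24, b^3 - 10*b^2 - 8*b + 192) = b - 6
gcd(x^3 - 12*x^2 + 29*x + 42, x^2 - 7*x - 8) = x + 1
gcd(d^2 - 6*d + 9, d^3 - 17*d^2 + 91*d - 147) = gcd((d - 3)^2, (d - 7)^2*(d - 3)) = d - 3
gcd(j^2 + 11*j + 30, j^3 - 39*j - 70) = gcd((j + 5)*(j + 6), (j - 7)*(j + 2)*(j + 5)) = j + 5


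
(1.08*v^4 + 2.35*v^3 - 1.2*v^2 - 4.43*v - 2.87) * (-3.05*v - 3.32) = -3.294*v^5 - 10.7531*v^4 - 4.142*v^3 + 17.4955*v^2 + 23.4611*v + 9.5284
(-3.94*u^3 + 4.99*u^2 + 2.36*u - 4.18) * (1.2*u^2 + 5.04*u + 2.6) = -4.728*u^5 - 13.8696*u^4 + 17.7376*u^3 + 19.8524*u^2 - 14.9312*u - 10.868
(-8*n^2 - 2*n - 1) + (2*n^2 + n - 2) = -6*n^2 - n - 3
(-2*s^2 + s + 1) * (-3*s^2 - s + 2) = 6*s^4 - s^3 - 8*s^2 + s + 2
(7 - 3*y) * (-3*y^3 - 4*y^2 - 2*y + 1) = 9*y^4 - 9*y^3 - 22*y^2 - 17*y + 7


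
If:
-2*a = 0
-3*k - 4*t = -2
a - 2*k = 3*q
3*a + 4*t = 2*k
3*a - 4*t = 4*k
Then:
No Solution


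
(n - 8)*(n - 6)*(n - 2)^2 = n^4 - 18*n^3 + 108*n^2 - 248*n + 192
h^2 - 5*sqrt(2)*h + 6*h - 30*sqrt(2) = (h + 6)*(h - 5*sqrt(2))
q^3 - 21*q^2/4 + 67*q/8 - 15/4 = (q - 5/2)*(q - 2)*(q - 3/4)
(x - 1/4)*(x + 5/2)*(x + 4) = x^3 + 25*x^2/4 + 67*x/8 - 5/2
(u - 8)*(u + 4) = u^2 - 4*u - 32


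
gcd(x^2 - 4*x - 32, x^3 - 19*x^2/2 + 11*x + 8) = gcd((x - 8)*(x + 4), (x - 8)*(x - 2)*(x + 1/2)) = x - 8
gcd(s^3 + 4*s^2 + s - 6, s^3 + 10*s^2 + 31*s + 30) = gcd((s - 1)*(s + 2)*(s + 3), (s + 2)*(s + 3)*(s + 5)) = s^2 + 5*s + 6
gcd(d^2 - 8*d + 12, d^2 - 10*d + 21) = 1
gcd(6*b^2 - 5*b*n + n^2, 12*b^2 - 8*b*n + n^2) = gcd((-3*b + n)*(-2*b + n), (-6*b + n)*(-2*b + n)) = 2*b - n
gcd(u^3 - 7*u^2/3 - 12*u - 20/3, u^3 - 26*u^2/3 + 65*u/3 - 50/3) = u - 5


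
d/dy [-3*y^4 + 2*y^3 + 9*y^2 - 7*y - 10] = -12*y^3 + 6*y^2 + 18*y - 7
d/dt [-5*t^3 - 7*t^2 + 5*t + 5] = -15*t^2 - 14*t + 5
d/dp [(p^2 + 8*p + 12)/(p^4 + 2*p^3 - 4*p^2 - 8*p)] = 2*(-p^3 - 9*p^2 + 12)/(p^2*(p^4 - 8*p^2 + 16))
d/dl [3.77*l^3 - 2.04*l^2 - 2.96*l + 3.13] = 11.31*l^2 - 4.08*l - 2.96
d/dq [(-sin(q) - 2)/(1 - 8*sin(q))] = -17*cos(q)/(8*sin(q) - 1)^2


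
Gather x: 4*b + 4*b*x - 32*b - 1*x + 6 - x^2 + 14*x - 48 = -28*b - x^2 + x*(4*b + 13) - 42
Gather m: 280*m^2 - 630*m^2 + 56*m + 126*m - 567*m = -350*m^2 - 385*m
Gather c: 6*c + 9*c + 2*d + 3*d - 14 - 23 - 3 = 15*c + 5*d - 40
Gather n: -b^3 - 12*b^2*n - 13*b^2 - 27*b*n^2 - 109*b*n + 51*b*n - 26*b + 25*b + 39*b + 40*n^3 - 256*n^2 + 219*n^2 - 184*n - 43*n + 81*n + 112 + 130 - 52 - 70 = -b^3 - 13*b^2 + 38*b + 40*n^3 + n^2*(-27*b - 37) + n*(-12*b^2 - 58*b - 146) + 120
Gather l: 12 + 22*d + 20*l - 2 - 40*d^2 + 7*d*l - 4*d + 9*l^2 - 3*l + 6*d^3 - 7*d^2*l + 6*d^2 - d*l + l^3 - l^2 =6*d^3 - 34*d^2 + 18*d + l^3 + 8*l^2 + l*(-7*d^2 + 6*d + 17) + 10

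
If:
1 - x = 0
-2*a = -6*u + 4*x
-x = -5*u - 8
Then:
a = -31/5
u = -7/5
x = 1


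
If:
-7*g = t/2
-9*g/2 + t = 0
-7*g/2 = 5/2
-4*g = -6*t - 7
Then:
No Solution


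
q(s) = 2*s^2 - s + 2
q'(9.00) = 35.00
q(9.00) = 155.00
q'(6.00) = 23.00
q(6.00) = 68.00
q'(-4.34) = -18.36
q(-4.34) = 44.01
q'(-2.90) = -12.60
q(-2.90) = 21.72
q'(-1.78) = -8.12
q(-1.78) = 10.12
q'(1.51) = 5.04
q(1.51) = 5.05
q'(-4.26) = -18.04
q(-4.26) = 42.56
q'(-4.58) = -19.32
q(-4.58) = 48.53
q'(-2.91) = -12.64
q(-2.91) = 21.85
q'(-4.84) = -20.36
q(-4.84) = 53.69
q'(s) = 4*s - 1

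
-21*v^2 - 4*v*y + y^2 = (-7*v + y)*(3*v + y)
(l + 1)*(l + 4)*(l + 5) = l^3 + 10*l^2 + 29*l + 20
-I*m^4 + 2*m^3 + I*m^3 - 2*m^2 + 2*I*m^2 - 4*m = m*(m - 2)*(m + 2*I)*(-I*m - I)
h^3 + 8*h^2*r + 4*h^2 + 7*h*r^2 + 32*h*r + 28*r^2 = (h + 4)*(h + r)*(h + 7*r)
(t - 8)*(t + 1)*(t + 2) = t^3 - 5*t^2 - 22*t - 16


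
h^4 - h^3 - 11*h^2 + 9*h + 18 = (h - 3)*(h - 2)*(h + 1)*(h + 3)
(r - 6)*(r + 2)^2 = r^3 - 2*r^2 - 20*r - 24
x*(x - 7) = x^2 - 7*x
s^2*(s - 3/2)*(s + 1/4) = s^4 - 5*s^3/4 - 3*s^2/8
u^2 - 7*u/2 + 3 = (u - 2)*(u - 3/2)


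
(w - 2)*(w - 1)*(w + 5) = w^3 + 2*w^2 - 13*w + 10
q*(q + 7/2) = q^2 + 7*q/2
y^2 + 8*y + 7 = (y + 1)*(y + 7)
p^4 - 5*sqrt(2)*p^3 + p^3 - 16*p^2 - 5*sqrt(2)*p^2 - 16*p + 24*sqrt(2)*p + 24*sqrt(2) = (p + 1)*(p - 6*sqrt(2))*(p - sqrt(2))*(p + 2*sqrt(2))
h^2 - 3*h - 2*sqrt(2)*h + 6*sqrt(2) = (h - 3)*(h - 2*sqrt(2))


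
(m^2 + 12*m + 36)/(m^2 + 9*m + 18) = (m + 6)/(m + 3)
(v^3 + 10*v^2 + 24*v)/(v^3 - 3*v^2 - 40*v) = (v^2 + 10*v + 24)/(v^2 - 3*v - 40)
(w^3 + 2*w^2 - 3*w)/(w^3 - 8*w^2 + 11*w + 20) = w*(w^2 + 2*w - 3)/(w^3 - 8*w^2 + 11*w + 20)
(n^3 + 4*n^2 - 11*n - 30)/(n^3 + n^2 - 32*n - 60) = (n - 3)/(n - 6)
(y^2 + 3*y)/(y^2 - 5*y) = (y + 3)/(y - 5)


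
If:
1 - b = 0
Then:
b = 1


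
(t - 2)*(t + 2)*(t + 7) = t^3 + 7*t^2 - 4*t - 28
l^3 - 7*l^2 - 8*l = l*(l - 8)*(l + 1)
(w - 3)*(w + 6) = w^2 + 3*w - 18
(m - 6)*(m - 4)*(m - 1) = m^3 - 11*m^2 + 34*m - 24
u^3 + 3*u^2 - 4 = (u - 1)*(u + 2)^2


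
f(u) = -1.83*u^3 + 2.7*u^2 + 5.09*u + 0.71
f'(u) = -5.49*u^2 + 5.4*u + 5.09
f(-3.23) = 74.11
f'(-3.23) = -69.63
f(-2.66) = 40.72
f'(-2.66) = -48.12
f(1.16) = 7.39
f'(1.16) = 3.97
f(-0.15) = 0.01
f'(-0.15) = 4.16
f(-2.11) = 19.18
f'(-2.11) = -30.75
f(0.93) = 6.31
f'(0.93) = 5.36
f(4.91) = -125.82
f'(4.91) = -100.75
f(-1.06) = 0.53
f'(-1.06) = -6.80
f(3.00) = -9.13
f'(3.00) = -28.12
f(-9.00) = 1507.67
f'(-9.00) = -488.20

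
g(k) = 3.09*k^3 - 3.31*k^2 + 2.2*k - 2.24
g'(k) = 9.27*k^2 - 6.62*k + 2.2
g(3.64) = 110.94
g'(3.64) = 100.93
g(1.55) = 4.72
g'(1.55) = 14.21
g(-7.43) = -1468.75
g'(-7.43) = 563.14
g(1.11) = 0.35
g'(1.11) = 6.27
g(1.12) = 0.41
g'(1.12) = 6.41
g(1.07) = 0.11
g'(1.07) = 5.73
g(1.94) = 12.13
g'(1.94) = 24.25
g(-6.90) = -1190.10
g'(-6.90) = 489.22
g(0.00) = -2.24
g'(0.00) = 2.20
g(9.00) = 2002.06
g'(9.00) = 693.49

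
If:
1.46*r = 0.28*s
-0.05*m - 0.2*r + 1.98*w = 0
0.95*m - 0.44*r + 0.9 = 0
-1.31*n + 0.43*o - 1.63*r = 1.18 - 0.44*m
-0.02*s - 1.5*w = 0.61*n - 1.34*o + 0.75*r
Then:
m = 4.10943396226415*w - 0.849056603773585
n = -8.74181222843409*w - 1.65257344611809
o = 2.79646673891275*w - 0.616966843526945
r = 8.87264150943396*w + 0.212264150943396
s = 46.2644878706199*w + 1.10680592991914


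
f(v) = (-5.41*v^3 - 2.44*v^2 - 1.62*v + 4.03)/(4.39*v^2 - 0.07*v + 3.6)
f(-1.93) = 1.84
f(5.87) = -7.66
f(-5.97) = 6.72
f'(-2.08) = -1.10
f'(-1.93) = -1.06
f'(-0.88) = -0.27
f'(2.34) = -1.47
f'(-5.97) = -1.24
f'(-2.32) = -1.14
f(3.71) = -4.89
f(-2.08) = 2.00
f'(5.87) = -1.26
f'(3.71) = -1.32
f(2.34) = -3.00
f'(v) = (0.07 - 8.78*v)*(-5.41*v^3 - 2.44*v^2 - 1.62*v + 4.03)/(4.39*v^2 - 0.07*v + 3.6)^2 + (-16.23*v^2 - 4.88*v - 1.62)/(4.39*v^2 - 0.07*v + 3.6) = (-23.7499*v^4 + 0.757400000000001*v^3 - 51.1454*v^2 - 52.9514*v - 5.5499)/(19.2721*v^4 - 0.6146*v^3 + 31.6129*v^2 - 0.504*v + 12.96)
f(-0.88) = 1.03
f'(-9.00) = -1.24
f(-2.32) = 2.27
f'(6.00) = -1.26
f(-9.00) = 10.46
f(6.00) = -7.83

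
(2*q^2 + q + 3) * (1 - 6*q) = -12*q^3 - 4*q^2 - 17*q + 3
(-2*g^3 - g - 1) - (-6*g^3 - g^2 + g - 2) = 4*g^3 + g^2 - 2*g + 1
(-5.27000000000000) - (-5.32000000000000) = 0.0500000000000007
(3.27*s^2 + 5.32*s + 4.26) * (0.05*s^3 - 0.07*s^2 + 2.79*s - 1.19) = 0.1635*s^5 + 0.0371*s^4 + 8.9639*s^3 + 10.6533*s^2 + 5.5546*s - 5.0694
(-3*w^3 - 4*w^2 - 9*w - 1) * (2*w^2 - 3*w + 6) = -6*w^5 + w^4 - 24*w^3 + w^2 - 51*w - 6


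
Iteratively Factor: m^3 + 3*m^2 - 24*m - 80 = (m + 4)*(m^2 - m - 20) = (m + 4)^2*(m - 5)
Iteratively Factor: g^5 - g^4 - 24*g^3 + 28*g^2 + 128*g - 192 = (g - 4)*(g^4 + 3*g^3 - 12*g^2 - 20*g + 48) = (g - 4)*(g - 2)*(g^3 + 5*g^2 - 2*g - 24) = (g - 4)*(g - 2)*(g + 4)*(g^2 + g - 6) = (g - 4)*(g - 2)^2*(g + 4)*(g + 3)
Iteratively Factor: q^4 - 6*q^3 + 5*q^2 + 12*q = (q)*(q^3 - 6*q^2 + 5*q + 12) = q*(q + 1)*(q^2 - 7*q + 12) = q*(q - 3)*(q + 1)*(q - 4)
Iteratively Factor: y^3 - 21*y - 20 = (y - 5)*(y^2 + 5*y + 4) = (y - 5)*(y + 4)*(y + 1)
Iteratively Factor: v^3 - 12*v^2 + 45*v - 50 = (v - 5)*(v^2 - 7*v + 10) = (v - 5)*(v - 2)*(v - 5)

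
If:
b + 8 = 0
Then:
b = -8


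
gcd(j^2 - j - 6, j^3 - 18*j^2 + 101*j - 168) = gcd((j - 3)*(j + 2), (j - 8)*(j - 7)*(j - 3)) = j - 3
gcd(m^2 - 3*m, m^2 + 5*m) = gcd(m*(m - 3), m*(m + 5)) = m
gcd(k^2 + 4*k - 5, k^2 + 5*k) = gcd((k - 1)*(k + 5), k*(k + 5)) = k + 5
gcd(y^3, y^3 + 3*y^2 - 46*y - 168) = 1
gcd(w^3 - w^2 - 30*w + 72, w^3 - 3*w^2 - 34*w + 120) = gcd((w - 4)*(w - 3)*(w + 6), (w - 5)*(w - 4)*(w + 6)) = w^2 + 2*w - 24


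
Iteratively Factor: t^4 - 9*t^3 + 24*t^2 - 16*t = (t - 4)*(t^3 - 5*t^2 + 4*t) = t*(t - 4)*(t^2 - 5*t + 4) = t*(t - 4)^2*(t - 1)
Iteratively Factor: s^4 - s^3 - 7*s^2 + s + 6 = (s + 1)*(s^3 - 2*s^2 - 5*s + 6) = (s - 1)*(s + 1)*(s^2 - s - 6) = (s - 1)*(s + 1)*(s + 2)*(s - 3)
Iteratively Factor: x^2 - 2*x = (x)*(x - 2)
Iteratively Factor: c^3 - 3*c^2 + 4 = (c - 2)*(c^2 - c - 2) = (c - 2)*(c + 1)*(c - 2)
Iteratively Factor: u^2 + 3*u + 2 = (u + 2)*(u + 1)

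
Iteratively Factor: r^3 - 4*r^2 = (r)*(r^2 - 4*r) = r^2*(r - 4)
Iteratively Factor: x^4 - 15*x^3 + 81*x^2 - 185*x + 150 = (x - 2)*(x^3 - 13*x^2 + 55*x - 75) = (x - 5)*(x - 2)*(x^2 - 8*x + 15) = (x - 5)*(x - 3)*(x - 2)*(x - 5)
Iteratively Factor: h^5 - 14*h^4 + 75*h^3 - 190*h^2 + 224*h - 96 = (h - 3)*(h^4 - 11*h^3 + 42*h^2 - 64*h + 32) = (h - 4)*(h - 3)*(h^3 - 7*h^2 + 14*h - 8) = (h - 4)*(h - 3)*(h - 1)*(h^2 - 6*h + 8) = (h - 4)^2*(h - 3)*(h - 1)*(h - 2)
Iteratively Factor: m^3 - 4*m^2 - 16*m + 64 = (m + 4)*(m^2 - 8*m + 16) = (m - 4)*(m + 4)*(m - 4)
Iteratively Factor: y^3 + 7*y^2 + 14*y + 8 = (y + 2)*(y^2 + 5*y + 4) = (y + 2)*(y + 4)*(y + 1)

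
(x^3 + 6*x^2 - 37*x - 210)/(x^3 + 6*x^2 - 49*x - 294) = (x^2 - x - 30)/(x^2 - x - 42)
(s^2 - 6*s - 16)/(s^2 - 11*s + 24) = (s + 2)/(s - 3)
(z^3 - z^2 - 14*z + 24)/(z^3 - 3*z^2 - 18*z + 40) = (z - 3)/(z - 5)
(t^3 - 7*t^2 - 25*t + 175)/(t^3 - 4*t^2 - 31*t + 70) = (t - 5)/(t - 2)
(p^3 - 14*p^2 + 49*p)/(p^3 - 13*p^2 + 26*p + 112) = p*(p - 7)/(p^2 - 6*p - 16)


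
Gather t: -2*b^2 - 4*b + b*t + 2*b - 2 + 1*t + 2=-2*b^2 - 2*b + t*(b + 1)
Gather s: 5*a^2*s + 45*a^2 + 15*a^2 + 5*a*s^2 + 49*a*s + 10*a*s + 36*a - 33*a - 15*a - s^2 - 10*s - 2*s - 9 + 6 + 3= 60*a^2 - 12*a + s^2*(5*a - 1) + s*(5*a^2 + 59*a - 12)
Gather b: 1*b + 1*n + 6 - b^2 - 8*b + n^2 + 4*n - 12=-b^2 - 7*b + n^2 + 5*n - 6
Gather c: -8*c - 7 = -8*c - 7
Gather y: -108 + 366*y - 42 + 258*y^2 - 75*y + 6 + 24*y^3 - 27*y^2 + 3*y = 24*y^3 + 231*y^2 + 294*y - 144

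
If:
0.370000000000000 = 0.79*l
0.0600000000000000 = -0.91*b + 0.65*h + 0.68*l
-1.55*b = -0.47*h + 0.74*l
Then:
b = -0.60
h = -1.23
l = 0.47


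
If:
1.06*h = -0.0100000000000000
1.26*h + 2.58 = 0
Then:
No Solution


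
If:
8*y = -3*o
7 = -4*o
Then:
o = -7/4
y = 21/32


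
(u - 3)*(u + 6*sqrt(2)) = u^2 - 3*u + 6*sqrt(2)*u - 18*sqrt(2)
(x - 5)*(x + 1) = x^2 - 4*x - 5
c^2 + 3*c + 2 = (c + 1)*(c + 2)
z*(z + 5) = z^2 + 5*z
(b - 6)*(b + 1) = b^2 - 5*b - 6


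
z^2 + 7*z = z*(z + 7)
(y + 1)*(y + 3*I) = y^2 + y + 3*I*y + 3*I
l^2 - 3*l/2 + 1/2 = (l - 1)*(l - 1/2)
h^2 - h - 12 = (h - 4)*(h + 3)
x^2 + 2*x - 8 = (x - 2)*(x + 4)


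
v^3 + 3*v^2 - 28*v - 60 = (v - 5)*(v + 2)*(v + 6)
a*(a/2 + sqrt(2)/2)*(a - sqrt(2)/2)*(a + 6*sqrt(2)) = a^4/2 + 13*sqrt(2)*a^3/4 + 5*a^2/2 - 3*sqrt(2)*a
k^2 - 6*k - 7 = (k - 7)*(k + 1)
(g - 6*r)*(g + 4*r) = g^2 - 2*g*r - 24*r^2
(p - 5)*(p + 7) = p^2 + 2*p - 35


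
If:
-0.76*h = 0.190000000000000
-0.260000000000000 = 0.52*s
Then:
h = -0.25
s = -0.50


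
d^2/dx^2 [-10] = 0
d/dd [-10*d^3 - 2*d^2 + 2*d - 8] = -30*d^2 - 4*d + 2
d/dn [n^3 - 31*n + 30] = 3*n^2 - 31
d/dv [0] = 0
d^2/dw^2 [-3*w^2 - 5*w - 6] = -6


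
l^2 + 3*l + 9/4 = (l + 3/2)^2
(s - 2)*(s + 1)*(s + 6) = s^3 + 5*s^2 - 8*s - 12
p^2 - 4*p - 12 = (p - 6)*(p + 2)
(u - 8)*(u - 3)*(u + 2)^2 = u^4 - 7*u^3 - 16*u^2 + 52*u + 96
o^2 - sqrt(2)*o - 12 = (o - 3*sqrt(2))*(o + 2*sqrt(2))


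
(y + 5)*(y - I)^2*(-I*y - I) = -I*y^4 - 2*y^3 - 6*I*y^3 - 12*y^2 - 4*I*y^2 - 10*y + 6*I*y + 5*I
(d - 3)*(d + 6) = d^2 + 3*d - 18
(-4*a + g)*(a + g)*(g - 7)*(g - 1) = -4*a^2*g^2 + 32*a^2*g - 28*a^2 - 3*a*g^3 + 24*a*g^2 - 21*a*g + g^4 - 8*g^3 + 7*g^2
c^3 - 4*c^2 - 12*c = c*(c - 6)*(c + 2)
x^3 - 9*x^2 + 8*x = x*(x - 8)*(x - 1)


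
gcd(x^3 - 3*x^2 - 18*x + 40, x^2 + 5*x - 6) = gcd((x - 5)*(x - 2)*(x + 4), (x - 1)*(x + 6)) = 1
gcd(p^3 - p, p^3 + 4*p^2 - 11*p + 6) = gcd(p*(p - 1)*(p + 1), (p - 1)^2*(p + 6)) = p - 1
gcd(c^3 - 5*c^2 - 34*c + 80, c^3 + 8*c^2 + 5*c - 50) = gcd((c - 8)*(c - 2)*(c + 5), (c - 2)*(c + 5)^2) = c^2 + 3*c - 10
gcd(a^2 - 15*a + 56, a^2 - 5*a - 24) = a - 8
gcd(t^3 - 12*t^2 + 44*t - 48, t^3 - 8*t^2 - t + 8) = 1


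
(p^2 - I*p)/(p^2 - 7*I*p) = (p - I)/(p - 7*I)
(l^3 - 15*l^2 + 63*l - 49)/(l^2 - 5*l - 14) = (l^2 - 8*l + 7)/(l + 2)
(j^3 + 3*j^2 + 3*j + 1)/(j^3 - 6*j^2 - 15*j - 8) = (j + 1)/(j - 8)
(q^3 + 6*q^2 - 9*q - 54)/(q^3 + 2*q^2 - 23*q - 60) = (q^2 + 3*q - 18)/(q^2 - q - 20)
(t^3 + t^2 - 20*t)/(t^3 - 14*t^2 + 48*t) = (t^2 + t - 20)/(t^2 - 14*t + 48)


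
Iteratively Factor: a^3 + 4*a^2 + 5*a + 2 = (a + 1)*(a^2 + 3*a + 2) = (a + 1)*(a + 2)*(a + 1)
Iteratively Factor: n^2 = (n)*(n)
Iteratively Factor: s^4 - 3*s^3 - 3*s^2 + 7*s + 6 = (s - 3)*(s^3 - 3*s - 2) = (s - 3)*(s + 1)*(s^2 - s - 2) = (s - 3)*(s + 1)^2*(s - 2)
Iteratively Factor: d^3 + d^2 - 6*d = (d - 2)*(d^2 + 3*d) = d*(d - 2)*(d + 3)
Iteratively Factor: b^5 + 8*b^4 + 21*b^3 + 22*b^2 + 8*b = (b + 4)*(b^4 + 4*b^3 + 5*b^2 + 2*b) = (b + 1)*(b + 4)*(b^3 + 3*b^2 + 2*b) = (b + 1)^2*(b + 4)*(b^2 + 2*b) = b*(b + 1)^2*(b + 4)*(b + 2)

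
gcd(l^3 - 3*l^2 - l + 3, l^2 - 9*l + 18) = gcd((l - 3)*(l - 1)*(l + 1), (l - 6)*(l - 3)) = l - 3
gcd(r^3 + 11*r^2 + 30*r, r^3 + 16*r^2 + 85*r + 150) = r^2 + 11*r + 30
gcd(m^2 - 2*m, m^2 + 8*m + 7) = 1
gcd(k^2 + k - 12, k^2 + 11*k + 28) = k + 4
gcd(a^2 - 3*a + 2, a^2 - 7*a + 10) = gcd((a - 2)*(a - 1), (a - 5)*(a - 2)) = a - 2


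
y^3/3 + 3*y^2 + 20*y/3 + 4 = (y/3 + 1/3)*(y + 2)*(y + 6)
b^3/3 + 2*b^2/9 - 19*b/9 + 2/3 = (b/3 + 1)*(b - 2)*(b - 1/3)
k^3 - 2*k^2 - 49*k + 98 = (k - 7)*(k - 2)*(k + 7)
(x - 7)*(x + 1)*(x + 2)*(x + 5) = x^4 + x^3 - 39*x^2 - 109*x - 70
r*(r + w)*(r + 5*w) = r^3 + 6*r^2*w + 5*r*w^2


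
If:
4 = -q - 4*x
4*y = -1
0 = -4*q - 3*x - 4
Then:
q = -4/13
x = -12/13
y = -1/4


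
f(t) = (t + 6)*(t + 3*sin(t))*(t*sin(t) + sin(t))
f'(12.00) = 1435.44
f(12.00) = -1304.58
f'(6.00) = 297.84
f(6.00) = -121.15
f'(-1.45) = 21.88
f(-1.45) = -9.00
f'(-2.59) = -19.67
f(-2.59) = -11.83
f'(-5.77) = 11.74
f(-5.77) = 2.31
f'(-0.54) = -2.76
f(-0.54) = 2.69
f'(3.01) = -125.45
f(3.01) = 16.14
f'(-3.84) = -3.02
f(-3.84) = 7.54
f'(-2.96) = -21.94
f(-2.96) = -3.77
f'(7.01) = 1051.40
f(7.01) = 623.46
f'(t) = (t + 6)*(t + 3*sin(t))*(t*cos(t) + sin(t) + cos(t)) + (t + 6)*(t*sin(t) + sin(t))*(3*cos(t) + 1) + (t + 3*sin(t))*(t*sin(t) + sin(t)) = (t + 1)*(t + 6)*(3*cos(t) + 1)*sin(t) + (t + 1)*(t + 3*sin(t))*sin(t) + (t + 6)*(t + 3*sin(t))*(t*cos(t) + sqrt(2)*sin(t + pi/4))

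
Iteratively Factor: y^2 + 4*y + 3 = (y + 3)*(y + 1)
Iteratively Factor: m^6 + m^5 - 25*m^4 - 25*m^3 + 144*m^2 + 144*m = (m + 4)*(m^5 - 3*m^4 - 13*m^3 + 27*m^2 + 36*m) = (m + 1)*(m + 4)*(m^4 - 4*m^3 - 9*m^2 + 36*m) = m*(m + 1)*(m + 4)*(m^3 - 4*m^2 - 9*m + 36) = m*(m + 1)*(m + 3)*(m + 4)*(m^2 - 7*m + 12) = m*(m - 4)*(m + 1)*(m + 3)*(m + 4)*(m - 3)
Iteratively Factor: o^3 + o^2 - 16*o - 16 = (o + 1)*(o^2 - 16) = (o + 1)*(o + 4)*(o - 4)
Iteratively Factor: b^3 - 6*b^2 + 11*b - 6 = (b - 3)*(b^2 - 3*b + 2) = (b - 3)*(b - 1)*(b - 2)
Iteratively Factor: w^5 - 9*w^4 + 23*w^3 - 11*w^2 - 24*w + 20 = (w - 2)*(w^4 - 7*w^3 + 9*w^2 + 7*w - 10) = (w - 2)*(w + 1)*(w^3 - 8*w^2 + 17*w - 10) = (w - 2)^2*(w + 1)*(w^2 - 6*w + 5) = (w - 2)^2*(w - 1)*(w + 1)*(w - 5)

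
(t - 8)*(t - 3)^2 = t^3 - 14*t^2 + 57*t - 72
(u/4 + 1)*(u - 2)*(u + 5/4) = u^3/4 + 13*u^2/16 - 11*u/8 - 5/2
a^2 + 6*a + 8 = (a + 2)*(a + 4)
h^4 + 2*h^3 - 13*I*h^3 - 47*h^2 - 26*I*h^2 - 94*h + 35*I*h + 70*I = (h + 2)*(h - 7*I)*(h - 5*I)*(h - I)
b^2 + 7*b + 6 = (b + 1)*(b + 6)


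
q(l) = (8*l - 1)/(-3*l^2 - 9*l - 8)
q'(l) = (6*l + 9)*(8*l - 1)/(-3*l^2 - 9*l - 8)^2 + 8/(-3*l^2 - 9*l - 8) = (24*l^2 - 6*l - 73)/(9*l^4 + 54*l^3 + 129*l^2 + 144*l + 64)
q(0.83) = -0.32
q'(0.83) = -0.20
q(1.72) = -0.39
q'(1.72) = -0.01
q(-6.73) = 0.66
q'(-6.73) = 0.15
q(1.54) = -0.39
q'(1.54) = -0.03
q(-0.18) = 0.38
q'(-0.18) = -1.70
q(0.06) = 0.06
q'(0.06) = -1.00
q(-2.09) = 7.72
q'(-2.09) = 8.43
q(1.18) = -0.37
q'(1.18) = -0.09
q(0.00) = 0.12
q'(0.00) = -1.14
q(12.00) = -0.17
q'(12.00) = 0.01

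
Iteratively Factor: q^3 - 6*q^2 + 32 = (q + 2)*(q^2 - 8*q + 16) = (q - 4)*(q + 2)*(q - 4)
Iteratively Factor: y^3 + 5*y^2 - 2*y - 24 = (y + 4)*(y^2 + y - 6) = (y + 3)*(y + 4)*(y - 2)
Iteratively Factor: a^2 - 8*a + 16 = (a - 4)*(a - 4)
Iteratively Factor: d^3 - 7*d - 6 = (d + 1)*(d^2 - d - 6) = (d + 1)*(d + 2)*(d - 3)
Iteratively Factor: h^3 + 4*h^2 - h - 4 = (h + 1)*(h^2 + 3*h - 4) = (h + 1)*(h + 4)*(h - 1)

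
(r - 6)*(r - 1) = r^2 - 7*r + 6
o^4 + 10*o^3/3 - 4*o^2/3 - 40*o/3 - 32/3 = (o - 2)*(o + 4/3)*(o + 2)^2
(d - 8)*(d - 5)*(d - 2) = d^3 - 15*d^2 + 66*d - 80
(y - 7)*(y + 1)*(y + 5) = y^3 - y^2 - 37*y - 35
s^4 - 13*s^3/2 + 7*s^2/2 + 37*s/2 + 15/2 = (s - 5)*(s - 3)*(s + 1/2)*(s + 1)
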